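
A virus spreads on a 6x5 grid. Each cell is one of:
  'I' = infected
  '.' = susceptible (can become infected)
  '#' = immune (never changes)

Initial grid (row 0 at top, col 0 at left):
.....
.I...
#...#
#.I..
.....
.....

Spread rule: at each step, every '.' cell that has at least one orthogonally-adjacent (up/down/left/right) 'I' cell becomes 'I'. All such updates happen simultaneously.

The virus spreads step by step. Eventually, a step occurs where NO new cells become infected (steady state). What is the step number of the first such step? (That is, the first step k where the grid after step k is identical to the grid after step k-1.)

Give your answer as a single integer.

Step 0 (initial): 2 infected
Step 1: +8 new -> 10 infected
Step 2: +8 new -> 18 infected
Step 3: +6 new -> 24 infected
Step 4: +3 new -> 27 infected
Step 5: +0 new -> 27 infected

Answer: 5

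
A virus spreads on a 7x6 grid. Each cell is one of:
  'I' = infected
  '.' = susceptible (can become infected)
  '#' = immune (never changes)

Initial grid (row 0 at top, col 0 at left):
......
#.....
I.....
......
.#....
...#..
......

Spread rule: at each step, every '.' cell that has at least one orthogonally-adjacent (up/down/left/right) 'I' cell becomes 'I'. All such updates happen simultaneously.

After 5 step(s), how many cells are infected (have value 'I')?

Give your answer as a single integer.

Answer: 27

Derivation:
Step 0 (initial): 1 infected
Step 1: +2 new -> 3 infected
Step 2: +4 new -> 7 infected
Step 3: +5 new -> 12 infected
Step 4: +8 new -> 20 infected
Step 5: +7 new -> 27 infected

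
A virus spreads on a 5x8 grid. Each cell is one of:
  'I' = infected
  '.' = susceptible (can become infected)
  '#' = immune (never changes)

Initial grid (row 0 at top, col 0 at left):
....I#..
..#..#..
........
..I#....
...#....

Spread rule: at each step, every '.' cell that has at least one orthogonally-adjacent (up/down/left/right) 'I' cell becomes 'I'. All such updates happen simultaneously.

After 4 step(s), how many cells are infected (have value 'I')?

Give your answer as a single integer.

Step 0 (initial): 2 infected
Step 1: +5 new -> 7 infected
Step 2: +7 new -> 14 infected
Step 3: +6 new -> 20 infected
Step 4: +5 new -> 25 infected

Answer: 25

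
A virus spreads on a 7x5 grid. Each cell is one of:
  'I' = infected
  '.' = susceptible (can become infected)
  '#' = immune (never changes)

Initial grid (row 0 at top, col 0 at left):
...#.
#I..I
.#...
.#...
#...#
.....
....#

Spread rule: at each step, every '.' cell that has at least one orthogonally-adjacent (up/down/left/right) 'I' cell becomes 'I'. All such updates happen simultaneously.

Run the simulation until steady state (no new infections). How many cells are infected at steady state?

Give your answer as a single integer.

Step 0 (initial): 2 infected
Step 1: +5 new -> 7 infected
Step 2: +5 new -> 12 infected
Step 3: +2 new -> 14 infected
Step 4: +2 new -> 16 infected
Step 5: +3 new -> 19 infected
Step 6: +4 new -> 23 infected
Step 7: +2 new -> 25 infected
Step 8: +1 new -> 26 infected
Step 9: +0 new -> 26 infected

Answer: 26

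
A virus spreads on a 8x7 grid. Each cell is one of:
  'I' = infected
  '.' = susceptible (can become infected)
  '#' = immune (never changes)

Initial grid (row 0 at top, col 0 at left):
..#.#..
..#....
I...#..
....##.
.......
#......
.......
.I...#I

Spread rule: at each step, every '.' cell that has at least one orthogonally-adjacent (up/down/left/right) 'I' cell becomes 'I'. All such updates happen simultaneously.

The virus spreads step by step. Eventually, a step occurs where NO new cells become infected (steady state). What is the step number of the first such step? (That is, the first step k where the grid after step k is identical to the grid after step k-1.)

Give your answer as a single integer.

Step 0 (initial): 3 infected
Step 1: +7 new -> 10 infected
Step 2: +11 new -> 21 infected
Step 3: +10 new -> 31 infected
Step 4: +7 new -> 38 infected
Step 5: +5 new -> 43 infected
Step 6: +3 new -> 46 infected
Step 7: +2 new -> 48 infected
Step 8: +0 new -> 48 infected

Answer: 8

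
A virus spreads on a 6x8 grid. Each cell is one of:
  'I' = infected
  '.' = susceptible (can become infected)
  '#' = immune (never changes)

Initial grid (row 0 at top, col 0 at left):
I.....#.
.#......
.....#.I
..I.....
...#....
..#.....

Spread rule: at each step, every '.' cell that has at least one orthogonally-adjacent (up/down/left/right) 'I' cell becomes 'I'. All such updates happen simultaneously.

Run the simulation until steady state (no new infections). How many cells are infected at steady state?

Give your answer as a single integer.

Step 0 (initial): 3 infected
Step 1: +9 new -> 12 infected
Step 2: +12 new -> 24 infected
Step 3: +10 new -> 34 infected
Step 4: +7 new -> 41 infected
Step 5: +2 new -> 43 infected
Step 6: +0 new -> 43 infected

Answer: 43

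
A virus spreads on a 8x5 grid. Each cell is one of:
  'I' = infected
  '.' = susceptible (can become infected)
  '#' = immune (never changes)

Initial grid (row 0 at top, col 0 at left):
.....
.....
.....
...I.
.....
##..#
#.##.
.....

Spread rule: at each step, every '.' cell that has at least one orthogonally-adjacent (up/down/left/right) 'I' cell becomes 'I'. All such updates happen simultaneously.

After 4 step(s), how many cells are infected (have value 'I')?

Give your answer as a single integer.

Answer: 24

Derivation:
Step 0 (initial): 1 infected
Step 1: +4 new -> 5 infected
Step 2: +7 new -> 12 infected
Step 3: +7 new -> 19 infected
Step 4: +5 new -> 24 infected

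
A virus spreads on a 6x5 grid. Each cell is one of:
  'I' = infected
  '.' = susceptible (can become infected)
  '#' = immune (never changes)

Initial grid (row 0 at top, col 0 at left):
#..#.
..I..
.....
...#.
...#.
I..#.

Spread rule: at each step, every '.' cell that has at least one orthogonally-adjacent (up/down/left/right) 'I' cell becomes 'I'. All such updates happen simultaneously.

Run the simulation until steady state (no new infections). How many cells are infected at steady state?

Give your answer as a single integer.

Answer: 25

Derivation:
Step 0 (initial): 2 infected
Step 1: +6 new -> 8 infected
Step 2: +9 new -> 17 infected
Step 3: +5 new -> 22 infected
Step 4: +1 new -> 23 infected
Step 5: +1 new -> 24 infected
Step 6: +1 new -> 25 infected
Step 7: +0 new -> 25 infected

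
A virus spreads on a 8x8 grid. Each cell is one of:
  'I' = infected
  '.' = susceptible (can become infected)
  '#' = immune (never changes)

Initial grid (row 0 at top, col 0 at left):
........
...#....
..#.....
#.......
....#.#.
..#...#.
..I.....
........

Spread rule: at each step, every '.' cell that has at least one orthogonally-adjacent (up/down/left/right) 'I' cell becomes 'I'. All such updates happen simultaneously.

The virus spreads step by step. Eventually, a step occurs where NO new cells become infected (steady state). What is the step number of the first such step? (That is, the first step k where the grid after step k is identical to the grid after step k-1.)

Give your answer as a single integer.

Answer: 12

Derivation:
Step 0 (initial): 1 infected
Step 1: +3 new -> 4 infected
Step 2: +6 new -> 10 infected
Step 3: +7 new -> 17 infected
Step 4: +7 new -> 24 infected
Step 5: +7 new -> 31 infected
Step 6: +6 new -> 37 infected
Step 7: +7 new -> 44 infected
Step 8: +6 new -> 50 infected
Step 9: +4 new -> 54 infected
Step 10: +2 new -> 56 infected
Step 11: +1 new -> 57 infected
Step 12: +0 new -> 57 infected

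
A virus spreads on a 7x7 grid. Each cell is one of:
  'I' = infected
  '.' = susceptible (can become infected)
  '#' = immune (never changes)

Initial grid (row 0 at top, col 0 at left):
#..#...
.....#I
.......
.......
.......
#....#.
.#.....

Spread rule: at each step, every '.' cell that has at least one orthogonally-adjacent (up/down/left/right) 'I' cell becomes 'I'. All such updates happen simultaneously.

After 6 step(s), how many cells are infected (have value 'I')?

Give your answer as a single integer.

Step 0 (initial): 1 infected
Step 1: +2 new -> 3 infected
Step 2: +3 new -> 6 infected
Step 3: +4 new -> 10 infected
Step 4: +5 new -> 15 infected
Step 5: +5 new -> 20 infected
Step 6: +6 new -> 26 infected

Answer: 26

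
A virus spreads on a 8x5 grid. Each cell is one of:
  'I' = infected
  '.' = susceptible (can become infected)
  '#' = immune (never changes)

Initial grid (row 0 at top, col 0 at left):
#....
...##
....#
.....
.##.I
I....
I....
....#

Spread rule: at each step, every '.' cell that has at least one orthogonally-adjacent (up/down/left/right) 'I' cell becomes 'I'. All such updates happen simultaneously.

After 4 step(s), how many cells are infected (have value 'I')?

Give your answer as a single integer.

Step 0 (initial): 3 infected
Step 1: +7 new -> 10 infected
Step 2: +7 new -> 17 infected
Step 3: +6 new -> 23 infected
Step 4: +4 new -> 27 infected

Answer: 27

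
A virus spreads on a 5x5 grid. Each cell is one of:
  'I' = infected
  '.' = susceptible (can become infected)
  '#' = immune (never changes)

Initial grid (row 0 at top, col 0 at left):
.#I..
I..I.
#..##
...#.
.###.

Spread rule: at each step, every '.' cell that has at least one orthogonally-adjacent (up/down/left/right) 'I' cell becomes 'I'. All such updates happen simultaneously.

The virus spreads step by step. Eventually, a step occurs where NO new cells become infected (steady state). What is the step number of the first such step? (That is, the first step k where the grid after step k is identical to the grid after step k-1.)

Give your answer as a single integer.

Step 0 (initial): 3 infected
Step 1: +5 new -> 8 infected
Step 2: +3 new -> 11 infected
Step 3: +2 new -> 13 infected
Step 4: +1 new -> 14 infected
Step 5: +1 new -> 15 infected
Step 6: +0 new -> 15 infected

Answer: 6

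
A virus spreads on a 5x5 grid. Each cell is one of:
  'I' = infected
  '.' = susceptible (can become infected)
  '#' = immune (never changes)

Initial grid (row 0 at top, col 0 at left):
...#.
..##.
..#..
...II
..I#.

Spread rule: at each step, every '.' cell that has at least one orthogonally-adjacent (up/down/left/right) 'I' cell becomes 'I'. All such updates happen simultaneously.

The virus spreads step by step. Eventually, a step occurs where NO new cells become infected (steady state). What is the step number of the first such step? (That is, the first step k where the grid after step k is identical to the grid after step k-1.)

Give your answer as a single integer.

Answer: 7

Derivation:
Step 0 (initial): 3 infected
Step 1: +5 new -> 8 infected
Step 2: +3 new -> 11 infected
Step 3: +3 new -> 14 infected
Step 4: +2 new -> 16 infected
Step 5: +2 new -> 18 infected
Step 6: +2 new -> 20 infected
Step 7: +0 new -> 20 infected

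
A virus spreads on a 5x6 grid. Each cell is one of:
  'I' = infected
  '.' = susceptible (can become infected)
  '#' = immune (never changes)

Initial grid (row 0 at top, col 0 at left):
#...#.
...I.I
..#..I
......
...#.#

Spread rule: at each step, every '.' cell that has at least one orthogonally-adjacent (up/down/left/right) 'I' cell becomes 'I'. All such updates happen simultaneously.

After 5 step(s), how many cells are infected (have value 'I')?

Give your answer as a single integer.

Step 0 (initial): 3 infected
Step 1: +7 new -> 10 infected
Step 2: +4 new -> 14 infected
Step 3: +5 new -> 19 infected
Step 4: +3 new -> 22 infected
Step 5: +2 new -> 24 infected

Answer: 24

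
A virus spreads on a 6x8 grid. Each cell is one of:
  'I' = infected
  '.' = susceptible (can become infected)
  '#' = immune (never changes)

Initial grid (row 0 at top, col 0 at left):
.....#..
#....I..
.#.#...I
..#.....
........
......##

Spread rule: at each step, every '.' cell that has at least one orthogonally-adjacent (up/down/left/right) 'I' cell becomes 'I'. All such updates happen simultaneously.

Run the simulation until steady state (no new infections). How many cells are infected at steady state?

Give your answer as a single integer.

Step 0 (initial): 2 infected
Step 1: +6 new -> 8 infected
Step 2: +8 new -> 16 infected
Step 3: +5 new -> 21 infected
Step 4: +6 new -> 27 infected
Step 5: +3 new -> 30 infected
Step 6: +3 new -> 33 infected
Step 7: +2 new -> 35 infected
Step 8: +3 new -> 38 infected
Step 9: +2 new -> 40 infected
Step 10: +1 new -> 41 infected
Step 11: +0 new -> 41 infected

Answer: 41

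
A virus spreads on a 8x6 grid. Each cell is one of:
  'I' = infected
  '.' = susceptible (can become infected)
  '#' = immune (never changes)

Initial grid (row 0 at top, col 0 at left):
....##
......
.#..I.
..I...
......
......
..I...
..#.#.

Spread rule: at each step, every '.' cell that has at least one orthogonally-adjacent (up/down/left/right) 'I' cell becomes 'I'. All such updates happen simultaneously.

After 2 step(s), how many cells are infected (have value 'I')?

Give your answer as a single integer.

Step 0 (initial): 3 infected
Step 1: +11 new -> 14 infected
Step 2: +14 new -> 28 infected

Answer: 28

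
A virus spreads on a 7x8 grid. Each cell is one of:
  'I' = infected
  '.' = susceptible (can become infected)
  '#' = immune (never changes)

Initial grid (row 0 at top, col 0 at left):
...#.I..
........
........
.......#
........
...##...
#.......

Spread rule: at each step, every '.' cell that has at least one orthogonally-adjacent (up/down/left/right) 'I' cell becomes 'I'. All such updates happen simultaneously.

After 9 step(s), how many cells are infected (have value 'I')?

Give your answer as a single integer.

Step 0 (initial): 1 infected
Step 1: +3 new -> 4 infected
Step 2: +4 new -> 8 infected
Step 3: +5 new -> 13 infected
Step 4: +6 new -> 19 infected
Step 5: +7 new -> 26 infected
Step 6: +8 new -> 34 infected
Step 7: +7 new -> 41 infected
Step 8: +5 new -> 46 infected
Step 9: +3 new -> 49 infected

Answer: 49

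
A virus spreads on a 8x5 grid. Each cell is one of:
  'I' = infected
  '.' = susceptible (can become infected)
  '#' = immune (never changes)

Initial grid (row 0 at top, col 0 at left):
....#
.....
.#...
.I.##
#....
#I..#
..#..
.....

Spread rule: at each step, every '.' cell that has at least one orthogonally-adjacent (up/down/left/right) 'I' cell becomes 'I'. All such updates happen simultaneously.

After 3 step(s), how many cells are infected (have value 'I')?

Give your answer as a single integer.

Step 0 (initial): 2 infected
Step 1: +5 new -> 7 infected
Step 2: +6 new -> 13 infected
Step 3: +7 new -> 20 infected

Answer: 20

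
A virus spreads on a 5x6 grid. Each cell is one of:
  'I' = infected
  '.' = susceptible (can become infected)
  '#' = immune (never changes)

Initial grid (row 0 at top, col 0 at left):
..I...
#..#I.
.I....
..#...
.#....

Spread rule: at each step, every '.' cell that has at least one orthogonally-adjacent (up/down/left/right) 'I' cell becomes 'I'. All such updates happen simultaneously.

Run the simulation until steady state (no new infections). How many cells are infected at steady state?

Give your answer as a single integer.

Step 0 (initial): 3 infected
Step 1: +10 new -> 13 infected
Step 2: +6 new -> 19 infected
Step 3: +4 new -> 23 infected
Step 4: +2 new -> 25 infected
Step 5: +1 new -> 26 infected
Step 6: +0 new -> 26 infected

Answer: 26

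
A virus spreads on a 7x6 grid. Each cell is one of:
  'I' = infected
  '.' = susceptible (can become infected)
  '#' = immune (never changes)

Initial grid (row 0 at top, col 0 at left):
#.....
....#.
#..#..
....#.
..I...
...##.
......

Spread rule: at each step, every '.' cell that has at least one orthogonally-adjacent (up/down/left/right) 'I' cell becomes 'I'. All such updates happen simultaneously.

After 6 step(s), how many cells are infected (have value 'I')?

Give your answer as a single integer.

Answer: 34

Derivation:
Step 0 (initial): 1 infected
Step 1: +4 new -> 5 infected
Step 2: +7 new -> 12 infected
Step 3: +7 new -> 19 infected
Step 4: +7 new -> 26 infected
Step 5: +5 new -> 31 infected
Step 6: +3 new -> 34 infected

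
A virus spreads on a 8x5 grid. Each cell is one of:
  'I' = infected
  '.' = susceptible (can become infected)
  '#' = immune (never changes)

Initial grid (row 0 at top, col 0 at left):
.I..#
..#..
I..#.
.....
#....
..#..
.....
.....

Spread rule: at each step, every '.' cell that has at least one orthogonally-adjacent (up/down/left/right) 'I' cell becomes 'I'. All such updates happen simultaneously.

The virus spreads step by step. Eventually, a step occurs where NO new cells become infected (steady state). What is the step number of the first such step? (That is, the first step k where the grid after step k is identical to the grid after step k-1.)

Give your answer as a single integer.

Answer: 10

Derivation:
Step 0 (initial): 2 infected
Step 1: +6 new -> 8 infected
Step 2: +3 new -> 11 infected
Step 3: +3 new -> 14 infected
Step 4: +4 new -> 18 infected
Step 5: +5 new -> 23 infected
Step 6: +5 new -> 28 infected
Step 7: +4 new -> 32 infected
Step 8: +2 new -> 34 infected
Step 9: +1 new -> 35 infected
Step 10: +0 new -> 35 infected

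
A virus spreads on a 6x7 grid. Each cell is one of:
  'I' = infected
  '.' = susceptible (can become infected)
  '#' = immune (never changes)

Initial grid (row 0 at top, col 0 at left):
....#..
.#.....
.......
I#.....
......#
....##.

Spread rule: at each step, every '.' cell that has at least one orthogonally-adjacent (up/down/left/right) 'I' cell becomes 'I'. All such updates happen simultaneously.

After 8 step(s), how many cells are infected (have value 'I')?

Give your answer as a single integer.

Answer: 34

Derivation:
Step 0 (initial): 1 infected
Step 1: +2 new -> 3 infected
Step 2: +4 new -> 7 infected
Step 3: +4 new -> 11 infected
Step 4: +6 new -> 17 infected
Step 5: +6 new -> 23 infected
Step 6: +5 new -> 28 infected
Step 7: +3 new -> 31 infected
Step 8: +3 new -> 34 infected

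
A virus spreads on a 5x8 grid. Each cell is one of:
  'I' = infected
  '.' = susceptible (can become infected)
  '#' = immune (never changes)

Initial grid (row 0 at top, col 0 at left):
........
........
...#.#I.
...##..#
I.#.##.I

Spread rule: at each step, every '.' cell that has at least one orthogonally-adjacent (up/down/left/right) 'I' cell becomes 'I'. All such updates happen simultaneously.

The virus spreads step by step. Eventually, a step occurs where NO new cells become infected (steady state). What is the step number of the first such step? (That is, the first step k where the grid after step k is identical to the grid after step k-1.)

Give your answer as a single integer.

Step 0 (initial): 3 infected
Step 1: +6 new -> 9 infected
Step 2: +6 new -> 15 infected
Step 3: +6 new -> 21 infected
Step 4: +6 new -> 27 infected
Step 5: +3 new -> 30 infected
Step 6: +1 new -> 31 infected
Step 7: +0 new -> 31 infected

Answer: 7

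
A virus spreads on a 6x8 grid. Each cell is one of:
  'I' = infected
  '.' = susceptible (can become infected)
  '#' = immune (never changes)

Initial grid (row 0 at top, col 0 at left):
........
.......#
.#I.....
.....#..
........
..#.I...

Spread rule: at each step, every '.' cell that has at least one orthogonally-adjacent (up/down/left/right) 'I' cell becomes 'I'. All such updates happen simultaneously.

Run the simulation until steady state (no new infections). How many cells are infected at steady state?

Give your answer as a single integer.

Answer: 44

Derivation:
Step 0 (initial): 2 infected
Step 1: +6 new -> 8 infected
Step 2: +11 new -> 19 infected
Step 3: +9 new -> 28 infected
Step 4: +9 new -> 37 infected
Step 5: +5 new -> 42 infected
Step 6: +1 new -> 43 infected
Step 7: +1 new -> 44 infected
Step 8: +0 new -> 44 infected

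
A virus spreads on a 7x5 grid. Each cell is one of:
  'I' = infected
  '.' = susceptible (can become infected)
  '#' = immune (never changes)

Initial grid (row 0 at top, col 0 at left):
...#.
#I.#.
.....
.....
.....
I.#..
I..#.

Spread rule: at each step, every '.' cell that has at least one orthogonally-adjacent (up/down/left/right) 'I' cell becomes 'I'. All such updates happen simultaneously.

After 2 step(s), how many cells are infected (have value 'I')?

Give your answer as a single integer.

Answer: 17

Derivation:
Step 0 (initial): 3 infected
Step 1: +6 new -> 9 infected
Step 2: +8 new -> 17 infected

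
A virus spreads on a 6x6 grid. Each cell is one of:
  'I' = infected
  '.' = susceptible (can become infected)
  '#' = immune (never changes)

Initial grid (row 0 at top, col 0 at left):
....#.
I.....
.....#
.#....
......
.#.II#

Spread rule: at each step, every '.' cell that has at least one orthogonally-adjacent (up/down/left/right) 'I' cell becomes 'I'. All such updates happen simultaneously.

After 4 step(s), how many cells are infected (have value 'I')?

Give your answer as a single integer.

Step 0 (initial): 3 infected
Step 1: +6 new -> 9 infected
Step 2: +8 new -> 17 infected
Step 3: +9 new -> 26 infected
Step 4: +3 new -> 29 infected

Answer: 29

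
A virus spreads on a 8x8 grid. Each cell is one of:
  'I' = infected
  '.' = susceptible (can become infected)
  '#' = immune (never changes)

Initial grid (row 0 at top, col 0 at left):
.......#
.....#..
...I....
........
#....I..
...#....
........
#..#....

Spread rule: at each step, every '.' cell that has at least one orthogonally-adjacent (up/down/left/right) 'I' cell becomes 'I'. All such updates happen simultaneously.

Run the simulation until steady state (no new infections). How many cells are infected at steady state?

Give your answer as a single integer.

Step 0 (initial): 2 infected
Step 1: +8 new -> 10 infected
Step 2: +13 new -> 23 infected
Step 3: +12 new -> 35 infected
Step 4: +12 new -> 47 infected
Step 5: +6 new -> 53 infected
Step 6: +3 new -> 56 infected
Step 7: +2 new -> 58 infected
Step 8: +0 new -> 58 infected

Answer: 58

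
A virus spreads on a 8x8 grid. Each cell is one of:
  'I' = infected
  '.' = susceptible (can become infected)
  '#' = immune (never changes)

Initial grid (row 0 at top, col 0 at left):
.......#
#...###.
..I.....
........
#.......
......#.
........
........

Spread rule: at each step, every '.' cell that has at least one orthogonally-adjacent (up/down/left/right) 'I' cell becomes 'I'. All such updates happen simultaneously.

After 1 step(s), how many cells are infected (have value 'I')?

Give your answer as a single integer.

Step 0 (initial): 1 infected
Step 1: +4 new -> 5 infected

Answer: 5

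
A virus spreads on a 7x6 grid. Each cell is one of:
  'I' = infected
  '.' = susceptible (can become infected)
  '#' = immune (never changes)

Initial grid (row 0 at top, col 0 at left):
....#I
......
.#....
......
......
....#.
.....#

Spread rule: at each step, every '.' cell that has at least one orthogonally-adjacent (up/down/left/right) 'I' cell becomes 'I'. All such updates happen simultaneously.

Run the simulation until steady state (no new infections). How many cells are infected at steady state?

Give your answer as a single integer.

Step 0 (initial): 1 infected
Step 1: +1 new -> 2 infected
Step 2: +2 new -> 4 infected
Step 3: +3 new -> 7 infected
Step 4: +5 new -> 12 infected
Step 5: +6 new -> 18 infected
Step 6: +4 new -> 22 infected
Step 7: +5 new -> 27 infected
Step 8: +4 new -> 31 infected
Step 9: +4 new -> 35 infected
Step 10: +2 new -> 37 infected
Step 11: +1 new -> 38 infected
Step 12: +0 new -> 38 infected

Answer: 38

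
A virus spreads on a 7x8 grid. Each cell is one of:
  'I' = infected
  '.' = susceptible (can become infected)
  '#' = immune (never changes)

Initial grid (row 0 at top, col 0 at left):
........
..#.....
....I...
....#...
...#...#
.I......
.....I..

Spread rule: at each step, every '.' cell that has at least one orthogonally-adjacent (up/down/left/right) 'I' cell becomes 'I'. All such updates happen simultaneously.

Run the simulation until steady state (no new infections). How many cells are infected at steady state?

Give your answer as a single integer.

Step 0 (initial): 3 infected
Step 1: +10 new -> 13 infected
Step 2: +18 new -> 31 infected
Step 3: +11 new -> 42 infected
Step 4: +6 new -> 48 infected
Step 5: +3 new -> 51 infected
Step 6: +1 new -> 52 infected
Step 7: +0 new -> 52 infected

Answer: 52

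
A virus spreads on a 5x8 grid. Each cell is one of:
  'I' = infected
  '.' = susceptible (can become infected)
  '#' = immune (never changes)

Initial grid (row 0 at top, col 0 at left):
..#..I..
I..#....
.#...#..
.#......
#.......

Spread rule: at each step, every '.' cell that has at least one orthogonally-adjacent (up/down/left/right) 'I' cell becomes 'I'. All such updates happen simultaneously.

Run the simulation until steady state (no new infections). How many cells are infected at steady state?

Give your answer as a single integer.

Step 0 (initial): 2 infected
Step 1: +6 new -> 8 infected
Step 2: +7 new -> 15 infected
Step 3: +4 new -> 19 infected
Step 4: +5 new -> 24 infected
Step 5: +6 new -> 30 infected
Step 6: +4 new -> 34 infected
Step 7: +0 new -> 34 infected

Answer: 34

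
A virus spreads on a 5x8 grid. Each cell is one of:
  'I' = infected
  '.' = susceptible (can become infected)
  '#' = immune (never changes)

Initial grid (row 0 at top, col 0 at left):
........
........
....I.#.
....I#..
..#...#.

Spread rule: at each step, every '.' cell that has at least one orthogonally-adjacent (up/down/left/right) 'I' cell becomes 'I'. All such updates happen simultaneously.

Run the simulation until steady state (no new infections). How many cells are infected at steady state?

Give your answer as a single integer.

Step 0 (initial): 2 infected
Step 1: +5 new -> 7 infected
Step 2: +7 new -> 14 infected
Step 3: +6 new -> 20 infected
Step 4: +7 new -> 27 infected
Step 5: +5 new -> 32 infected
Step 6: +2 new -> 34 infected
Step 7: +2 new -> 36 infected
Step 8: +0 new -> 36 infected

Answer: 36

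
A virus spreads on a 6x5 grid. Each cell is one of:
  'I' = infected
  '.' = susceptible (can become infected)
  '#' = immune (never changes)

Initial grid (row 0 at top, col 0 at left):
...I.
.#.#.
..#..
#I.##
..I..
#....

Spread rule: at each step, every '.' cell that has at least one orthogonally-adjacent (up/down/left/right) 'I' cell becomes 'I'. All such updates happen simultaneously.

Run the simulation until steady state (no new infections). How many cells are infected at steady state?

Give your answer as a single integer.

Step 0 (initial): 3 infected
Step 1: +7 new -> 10 infected
Step 2: +8 new -> 18 infected
Step 3: +4 new -> 22 infected
Step 4: +1 new -> 23 infected
Step 5: +0 new -> 23 infected

Answer: 23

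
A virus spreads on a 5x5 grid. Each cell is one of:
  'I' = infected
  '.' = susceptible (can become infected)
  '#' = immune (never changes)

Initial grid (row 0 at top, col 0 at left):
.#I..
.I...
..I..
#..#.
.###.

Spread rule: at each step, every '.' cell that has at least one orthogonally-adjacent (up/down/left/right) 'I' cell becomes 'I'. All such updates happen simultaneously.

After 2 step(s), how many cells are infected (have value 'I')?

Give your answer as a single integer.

Answer: 15

Derivation:
Step 0 (initial): 3 infected
Step 1: +6 new -> 9 infected
Step 2: +6 new -> 15 infected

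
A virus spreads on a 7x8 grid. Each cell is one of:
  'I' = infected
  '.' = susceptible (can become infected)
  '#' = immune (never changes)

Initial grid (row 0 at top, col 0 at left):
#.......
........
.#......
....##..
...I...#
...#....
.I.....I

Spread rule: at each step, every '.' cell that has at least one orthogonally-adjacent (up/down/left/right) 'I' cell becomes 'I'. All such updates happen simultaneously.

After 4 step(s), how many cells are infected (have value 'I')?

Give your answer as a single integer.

Answer: 35

Derivation:
Step 0 (initial): 3 infected
Step 1: +8 new -> 11 infected
Step 2: +10 new -> 21 infected
Step 3: +8 new -> 29 infected
Step 4: +6 new -> 35 infected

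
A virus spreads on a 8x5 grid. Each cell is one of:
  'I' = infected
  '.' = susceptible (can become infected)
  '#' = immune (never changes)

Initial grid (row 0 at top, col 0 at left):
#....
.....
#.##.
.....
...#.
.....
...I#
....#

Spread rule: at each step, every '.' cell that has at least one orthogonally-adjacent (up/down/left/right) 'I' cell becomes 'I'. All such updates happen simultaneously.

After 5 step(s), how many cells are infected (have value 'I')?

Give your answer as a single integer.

Step 0 (initial): 1 infected
Step 1: +3 new -> 4 infected
Step 2: +4 new -> 8 infected
Step 3: +5 new -> 13 infected
Step 4: +5 new -> 18 infected
Step 5: +4 new -> 22 infected

Answer: 22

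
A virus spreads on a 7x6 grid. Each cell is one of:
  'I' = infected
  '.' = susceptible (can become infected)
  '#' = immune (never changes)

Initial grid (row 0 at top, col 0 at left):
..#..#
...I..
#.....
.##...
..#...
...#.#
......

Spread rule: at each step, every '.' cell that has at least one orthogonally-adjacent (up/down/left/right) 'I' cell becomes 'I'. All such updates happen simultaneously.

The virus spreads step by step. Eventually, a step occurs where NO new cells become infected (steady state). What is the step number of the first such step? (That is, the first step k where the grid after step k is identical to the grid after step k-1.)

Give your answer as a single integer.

Answer: 14

Derivation:
Step 0 (initial): 1 infected
Step 1: +4 new -> 5 infected
Step 2: +6 new -> 11 infected
Step 3: +6 new -> 17 infected
Step 4: +3 new -> 20 infected
Step 5: +2 new -> 22 infected
Step 6: +1 new -> 23 infected
Step 7: +2 new -> 25 infected
Step 8: +1 new -> 26 infected
Step 9: +2 new -> 28 infected
Step 10: +2 new -> 30 infected
Step 11: +2 new -> 32 infected
Step 12: +1 new -> 33 infected
Step 13: +1 new -> 34 infected
Step 14: +0 new -> 34 infected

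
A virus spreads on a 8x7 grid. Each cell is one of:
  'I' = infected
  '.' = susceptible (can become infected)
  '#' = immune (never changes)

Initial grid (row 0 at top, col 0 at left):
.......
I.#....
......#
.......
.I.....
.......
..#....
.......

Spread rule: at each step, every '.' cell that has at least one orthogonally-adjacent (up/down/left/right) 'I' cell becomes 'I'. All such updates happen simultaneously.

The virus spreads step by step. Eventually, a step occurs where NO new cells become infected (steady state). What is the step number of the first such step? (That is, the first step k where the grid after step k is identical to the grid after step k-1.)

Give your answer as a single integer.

Answer: 9

Derivation:
Step 0 (initial): 2 infected
Step 1: +7 new -> 9 infected
Step 2: +8 new -> 17 infected
Step 3: +7 new -> 24 infected
Step 4: +8 new -> 32 infected
Step 5: +8 new -> 40 infected
Step 6: +7 new -> 47 infected
Step 7: +4 new -> 51 infected
Step 8: +2 new -> 53 infected
Step 9: +0 new -> 53 infected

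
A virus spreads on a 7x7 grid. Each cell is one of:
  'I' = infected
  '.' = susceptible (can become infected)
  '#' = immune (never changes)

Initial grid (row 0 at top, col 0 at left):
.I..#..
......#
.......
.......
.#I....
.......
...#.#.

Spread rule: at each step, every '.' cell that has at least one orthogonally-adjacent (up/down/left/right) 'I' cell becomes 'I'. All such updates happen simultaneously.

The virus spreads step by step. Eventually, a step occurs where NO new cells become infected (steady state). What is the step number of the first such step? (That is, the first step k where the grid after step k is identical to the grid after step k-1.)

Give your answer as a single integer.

Step 0 (initial): 2 infected
Step 1: +6 new -> 8 infected
Step 2: +11 new -> 19 infected
Step 3: +9 new -> 28 infected
Step 4: +8 new -> 36 infected
Step 5: +4 new -> 40 infected
Step 6: +3 new -> 43 infected
Step 7: +1 new -> 44 infected
Step 8: +0 new -> 44 infected

Answer: 8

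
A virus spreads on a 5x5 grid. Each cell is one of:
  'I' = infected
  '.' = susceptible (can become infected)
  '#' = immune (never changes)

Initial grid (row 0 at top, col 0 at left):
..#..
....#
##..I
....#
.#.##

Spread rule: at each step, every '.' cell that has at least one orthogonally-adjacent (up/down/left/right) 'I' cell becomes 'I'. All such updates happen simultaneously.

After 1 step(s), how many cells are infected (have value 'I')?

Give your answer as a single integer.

Answer: 2

Derivation:
Step 0 (initial): 1 infected
Step 1: +1 new -> 2 infected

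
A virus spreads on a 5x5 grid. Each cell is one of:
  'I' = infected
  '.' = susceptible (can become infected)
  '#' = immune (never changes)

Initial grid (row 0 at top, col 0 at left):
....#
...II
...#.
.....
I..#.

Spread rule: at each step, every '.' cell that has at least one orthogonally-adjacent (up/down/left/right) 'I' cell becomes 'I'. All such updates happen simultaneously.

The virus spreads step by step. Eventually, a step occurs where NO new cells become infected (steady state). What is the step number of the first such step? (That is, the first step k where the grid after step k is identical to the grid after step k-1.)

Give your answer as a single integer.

Step 0 (initial): 3 infected
Step 1: +5 new -> 8 infected
Step 2: +7 new -> 15 infected
Step 3: +6 new -> 21 infected
Step 4: +1 new -> 22 infected
Step 5: +0 new -> 22 infected

Answer: 5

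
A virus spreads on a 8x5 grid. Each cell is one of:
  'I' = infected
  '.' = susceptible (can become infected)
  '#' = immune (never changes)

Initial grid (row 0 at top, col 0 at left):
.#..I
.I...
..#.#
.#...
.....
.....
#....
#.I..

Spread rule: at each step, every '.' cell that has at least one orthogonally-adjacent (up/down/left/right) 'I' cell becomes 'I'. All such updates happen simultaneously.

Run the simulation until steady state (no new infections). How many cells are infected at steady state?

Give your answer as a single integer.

Answer: 34

Derivation:
Step 0 (initial): 3 infected
Step 1: +8 new -> 11 infected
Step 2: +8 new -> 19 infected
Step 3: +6 new -> 25 infected
Step 4: +7 new -> 32 infected
Step 5: +2 new -> 34 infected
Step 6: +0 new -> 34 infected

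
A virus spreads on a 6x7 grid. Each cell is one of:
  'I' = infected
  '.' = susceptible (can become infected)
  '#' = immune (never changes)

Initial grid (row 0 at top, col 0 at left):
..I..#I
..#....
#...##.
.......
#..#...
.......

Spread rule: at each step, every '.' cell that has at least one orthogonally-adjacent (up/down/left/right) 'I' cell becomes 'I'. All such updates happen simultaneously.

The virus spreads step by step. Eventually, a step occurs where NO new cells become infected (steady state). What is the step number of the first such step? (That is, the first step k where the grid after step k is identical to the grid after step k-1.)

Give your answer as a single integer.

Answer: 9

Derivation:
Step 0 (initial): 2 infected
Step 1: +3 new -> 5 infected
Step 2: +6 new -> 11 infected
Step 3: +5 new -> 16 infected
Step 4: +5 new -> 21 infected
Step 5: +6 new -> 27 infected
Step 6: +4 new -> 31 infected
Step 7: +3 new -> 34 infected
Step 8: +1 new -> 35 infected
Step 9: +0 new -> 35 infected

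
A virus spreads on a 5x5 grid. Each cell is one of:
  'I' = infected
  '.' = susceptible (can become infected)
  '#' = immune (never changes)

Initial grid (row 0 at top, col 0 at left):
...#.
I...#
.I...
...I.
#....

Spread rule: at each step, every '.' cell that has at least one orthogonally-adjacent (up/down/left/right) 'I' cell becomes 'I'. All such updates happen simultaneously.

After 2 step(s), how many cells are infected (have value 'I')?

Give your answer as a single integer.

Step 0 (initial): 3 infected
Step 1: +9 new -> 12 infected
Step 2: +8 new -> 20 infected

Answer: 20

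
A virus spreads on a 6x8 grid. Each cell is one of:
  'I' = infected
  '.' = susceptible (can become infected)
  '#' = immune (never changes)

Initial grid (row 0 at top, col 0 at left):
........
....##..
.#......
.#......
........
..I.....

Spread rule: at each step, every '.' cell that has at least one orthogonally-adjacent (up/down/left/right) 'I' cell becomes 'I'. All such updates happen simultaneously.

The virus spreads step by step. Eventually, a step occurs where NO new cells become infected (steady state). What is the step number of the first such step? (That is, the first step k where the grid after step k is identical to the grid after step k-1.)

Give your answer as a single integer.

Answer: 11

Derivation:
Step 0 (initial): 1 infected
Step 1: +3 new -> 4 infected
Step 2: +5 new -> 9 infected
Step 3: +5 new -> 14 infected
Step 4: +6 new -> 20 infected
Step 5: +8 new -> 28 infected
Step 6: +6 new -> 34 infected
Step 7: +4 new -> 38 infected
Step 8: +3 new -> 41 infected
Step 9: +2 new -> 43 infected
Step 10: +1 new -> 44 infected
Step 11: +0 new -> 44 infected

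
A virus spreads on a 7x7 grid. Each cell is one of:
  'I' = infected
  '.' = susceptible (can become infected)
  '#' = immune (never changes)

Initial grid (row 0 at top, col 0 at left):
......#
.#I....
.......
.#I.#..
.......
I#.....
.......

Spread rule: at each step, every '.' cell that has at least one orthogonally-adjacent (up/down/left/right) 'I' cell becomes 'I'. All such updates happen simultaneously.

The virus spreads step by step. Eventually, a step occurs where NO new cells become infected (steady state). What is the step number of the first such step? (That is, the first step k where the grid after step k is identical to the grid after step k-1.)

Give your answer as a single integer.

Answer: 8

Derivation:
Step 0 (initial): 3 infected
Step 1: +7 new -> 10 infected
Step 2: +10 new -> 20 infected
Step 3: +8 new -> 28 infected
Step 4: +7 new -> 35 infected
Step 5: +5 new -> 40 infected
Step 6: +3 new -> 43 infected
Step 7: +1 new -> 44 infected
Step 8: +0 new -> 44 infected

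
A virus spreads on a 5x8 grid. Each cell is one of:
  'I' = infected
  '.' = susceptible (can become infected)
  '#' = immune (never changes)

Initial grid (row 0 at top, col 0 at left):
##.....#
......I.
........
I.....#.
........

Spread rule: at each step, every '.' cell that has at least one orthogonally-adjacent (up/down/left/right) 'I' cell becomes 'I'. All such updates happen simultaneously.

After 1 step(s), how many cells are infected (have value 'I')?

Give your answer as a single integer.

Answer: 9

Derivation:
Step 0 (initial): 2 infected
Step 1: +7 new -> 9 infected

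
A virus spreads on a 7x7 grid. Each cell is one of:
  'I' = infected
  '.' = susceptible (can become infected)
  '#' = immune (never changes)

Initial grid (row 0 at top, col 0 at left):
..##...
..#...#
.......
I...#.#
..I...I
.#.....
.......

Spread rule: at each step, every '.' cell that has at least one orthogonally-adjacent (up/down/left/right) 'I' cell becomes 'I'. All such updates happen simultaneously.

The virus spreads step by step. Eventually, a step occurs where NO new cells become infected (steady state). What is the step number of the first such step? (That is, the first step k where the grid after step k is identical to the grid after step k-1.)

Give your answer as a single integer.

Step 0 (initial): 3 infected
Step 1: +9 new -> 12 infected
Step 2: +11 new -> 23 infected
Step 3: +9 new -> 32 infected
Step 4: +6 new -> 38 infected
Step 5: +2 new -> 40 infected
Step 6: +2 new -> 42 infected
Step 7: +0 new -> 42 infected

Answer: 7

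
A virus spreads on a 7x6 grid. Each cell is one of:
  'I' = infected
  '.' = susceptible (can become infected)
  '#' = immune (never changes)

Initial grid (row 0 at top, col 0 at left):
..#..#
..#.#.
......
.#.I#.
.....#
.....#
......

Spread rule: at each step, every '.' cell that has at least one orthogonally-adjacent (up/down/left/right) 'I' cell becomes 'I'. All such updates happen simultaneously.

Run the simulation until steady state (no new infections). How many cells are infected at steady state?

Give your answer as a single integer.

Step 0 (initial): 1 infected
Step 1: +3 new -> 4 infected
Step 2: +6 new -> 10 infected
Step 3: +7 new -> 17 infected
Step 4: +9 new -> 26 infected
Step 5: +6 new -> 32 infected
Step 6: +2 new -> 34 infected
Step 7: +0 new -> 34 infected

Answer: 34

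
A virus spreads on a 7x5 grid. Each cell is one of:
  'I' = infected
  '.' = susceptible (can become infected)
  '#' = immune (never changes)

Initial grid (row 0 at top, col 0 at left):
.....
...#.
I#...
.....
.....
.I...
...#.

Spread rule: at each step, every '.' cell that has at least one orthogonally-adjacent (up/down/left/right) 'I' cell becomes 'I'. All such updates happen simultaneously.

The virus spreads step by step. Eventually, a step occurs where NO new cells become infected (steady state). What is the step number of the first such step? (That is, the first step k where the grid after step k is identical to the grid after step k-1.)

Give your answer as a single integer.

Step 0 (initial): 2 infected
Step 1: +6 new -> 8 infected
Step 2: +8 new -> 16 infected
Step 3: +5 new -> 21 infected
Step 4: +5 new -> 26 infected
Step 5: +3 new -> 29 infected
Step 6: +2 new -> 31 infected
Step 7: +1 new -> 32 infected
Step 8: +0 new -> 32 infected

Answer: 8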